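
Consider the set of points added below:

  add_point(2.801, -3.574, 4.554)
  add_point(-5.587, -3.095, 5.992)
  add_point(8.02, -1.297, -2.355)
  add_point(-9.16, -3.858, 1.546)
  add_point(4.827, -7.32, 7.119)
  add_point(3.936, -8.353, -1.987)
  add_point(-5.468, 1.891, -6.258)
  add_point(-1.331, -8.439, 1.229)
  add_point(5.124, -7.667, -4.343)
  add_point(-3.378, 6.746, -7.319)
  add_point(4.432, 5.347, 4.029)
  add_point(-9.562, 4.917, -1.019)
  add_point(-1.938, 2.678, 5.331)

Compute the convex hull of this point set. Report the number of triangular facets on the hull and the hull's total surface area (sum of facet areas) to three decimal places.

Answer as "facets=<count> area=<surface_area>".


Extreme-point indices: [1, 2, 3, 4, 5, 6, 7, 8, 9, 10, 11, 12] — 12 of 13 on the boundary.

Facet areas (half cross-product norm):
  f1: (p10, p4, p2) → 55.4534
  f2: (p1, p4, p7) → 35.5735
  f3: (p8, p4, p2) → 39.9387
  f4: (p9, p10, p2) → 66.1662
  f5: (p9, p8, p2) → 53.6929
  f6: (p9, p8, p6) → 36.5068
  f7: (p9, p10, p11) → 61.0738
  f8: (p9, p6, p11) → 19.6895
  f9: (p3, p1, p11) → 26.1504
  f10: (p3, p1, p7) → 23.4301
  f11: (p3, p6, p11) → 32.5996
  f12: (p3, p8, p7) → 30.2536
  f13: (p3, p8, p6) → 73.0496
  f14: (p12, p10, p4) → 42.3020
  f15: (p12, p1, p4) → 38.2117
  f16: (p12, p10, p11) → 31.3551
  f17: (p12, p1, p11) → 34.4836
  f18: (p5, p4, p7) → 25.6368
  f19: (p5, p8, p7) → 4.7461
  f20: (p5, p8, p4) → 7.7875
Σ area = 738.101

Euler characteristic 12−30+20 = 2 ✓

facets=20 area=738.101


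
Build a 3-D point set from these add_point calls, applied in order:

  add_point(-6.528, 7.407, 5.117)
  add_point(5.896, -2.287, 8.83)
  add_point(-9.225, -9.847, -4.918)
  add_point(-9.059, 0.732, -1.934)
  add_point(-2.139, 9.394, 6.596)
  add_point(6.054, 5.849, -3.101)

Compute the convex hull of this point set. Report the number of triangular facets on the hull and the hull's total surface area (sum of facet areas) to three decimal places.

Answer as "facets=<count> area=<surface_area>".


facets=8 area=644.770

Points on the hull: [0, 1, 2, 3, 4, 5] (6 of 6).

Area of each hull facet:
  f1: (p1, p5, p2) → 149.1671
  f2: (p1, p4, p5) → 84.3555
  f3: (p3, p5, p2) → 83.8223
  f4: (p0, p4, p5) → 32.4038
  f5: (p0, p3, p5) → 73.5689
  f6: (p0, p3, p2) → 30.3679
  f7: (p0, p1, p2) → 155.7427
  f8: (p0, p1, p4) → 35.3419
Σ area = 644.770

Euler characteristic 6−12+8 = 2 ✓


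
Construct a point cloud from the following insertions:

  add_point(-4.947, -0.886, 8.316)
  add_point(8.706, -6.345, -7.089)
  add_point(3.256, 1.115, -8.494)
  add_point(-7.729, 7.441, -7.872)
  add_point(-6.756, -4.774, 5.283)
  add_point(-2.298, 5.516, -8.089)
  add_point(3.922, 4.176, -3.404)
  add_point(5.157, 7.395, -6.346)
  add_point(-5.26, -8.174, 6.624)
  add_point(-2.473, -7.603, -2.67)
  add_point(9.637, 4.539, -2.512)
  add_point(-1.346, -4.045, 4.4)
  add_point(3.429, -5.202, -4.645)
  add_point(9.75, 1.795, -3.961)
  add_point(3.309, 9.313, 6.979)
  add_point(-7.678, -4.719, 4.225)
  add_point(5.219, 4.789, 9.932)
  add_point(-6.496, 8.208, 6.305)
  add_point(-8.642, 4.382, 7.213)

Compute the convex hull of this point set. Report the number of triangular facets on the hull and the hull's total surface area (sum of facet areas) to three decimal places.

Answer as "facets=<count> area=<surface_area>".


Extreme-point indices: [0, 1, 2, 3, 5, 7, 8, 9, 10, 13, 14, 15, 16, 17, 18] — 15 of 19 on the boundary.

Facet areas (half cross-product norm):
  f1: (p0, p8, p18) → 16.8743
  f2: (p0, p16, p18) → 38.0771
  f3: (p0, p16, p8) → 37.1238
  f4: (p15, p8, p18) → 19.1951
  f5: (p15, p3, p18) → 73.6677
  f6: (p1, p16, p13) → 57.4057
  f7: (p1, p16, p8) → 154.9610
  f8: (p17, p16, p18) → 28.1776
  f9: (p17, p3, p18) → 31.7118
  f10: (p7, p1, p13) → 29.0434
  f11: (p9, p15, p3) → 74.3192
  f12: (p9, p1, p3) → 100.9530
  f13: (p9, p15, p8) → 21.8887
  f14: (p9, p1, p8) → 46.0423
  f15: (p10, p16, p13) → 18.1149
  f16: (p10, p7, p13) → 10.0763
  f17: (p2, p1, p3) → 26.4144
  f18: (p2, p7, p1) → 27.5786
  f19: (p14, p10, p16) → 35.3161
  f20: (p14, p10, p7) → 40.4128
  f21: (p14, p17, p16) → 27.2241
  f22: (p14, p17, p3) → 69.5694
  f23: (p14, p7, p3) → 88.1455
  f24: (p5, p7, p3) → 13.5511
  f25: (p5, p2, p3) → 6.6245
  f26: (p5, p2, p7) → 22.7991
Σ area = 1115.267

Euler: V−E+F = 15−39+26 = 2.

facets=26 area=1115.267


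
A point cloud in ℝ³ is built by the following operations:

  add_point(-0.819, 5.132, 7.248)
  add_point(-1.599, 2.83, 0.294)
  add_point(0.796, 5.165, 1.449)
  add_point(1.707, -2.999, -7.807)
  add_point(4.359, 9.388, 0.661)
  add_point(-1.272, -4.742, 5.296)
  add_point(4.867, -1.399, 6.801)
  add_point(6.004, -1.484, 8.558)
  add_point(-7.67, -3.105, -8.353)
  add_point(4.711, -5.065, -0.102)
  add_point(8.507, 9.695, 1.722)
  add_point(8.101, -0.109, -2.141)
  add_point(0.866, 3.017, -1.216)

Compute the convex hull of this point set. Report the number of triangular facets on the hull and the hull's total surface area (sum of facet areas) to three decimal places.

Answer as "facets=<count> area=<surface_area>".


Points on the hull: [0, 3, 4, 5, 7, 8, 9, 10, 11] (9 of 13).

Area of each hull facet:
  f1: (p0, p7, p10) → 54.8762
  f2: (p3, p9, p8) → 36.6649
  f3: (p4, p0, p8) → 87.4541
  f4: (p4, p0, p10) → 18.5590
  f5: (p4, p3, p8) → 69.8890
  f6: (p4, p3, p10) → 30.4640
  f7: (p5, p0, p8) → 76.0912
  f8: (p5, p0, p7) → 38.0187
  f9: (p5, p9, p8) → 58.6029
  f10: (p5, p7, p9) → 32.4307
  f11: (p11, p3, p10) → 39.5465
  f12: (p11, p3, p9) → 25.8514
  f13: (p11, p7, p10) → 56.3470
  f14: (p11, p7, p9) → 29.9106
Σ area = 654.706

Euler characteristic 9−21+14 = 2 ✓

facets=14 area=654.706


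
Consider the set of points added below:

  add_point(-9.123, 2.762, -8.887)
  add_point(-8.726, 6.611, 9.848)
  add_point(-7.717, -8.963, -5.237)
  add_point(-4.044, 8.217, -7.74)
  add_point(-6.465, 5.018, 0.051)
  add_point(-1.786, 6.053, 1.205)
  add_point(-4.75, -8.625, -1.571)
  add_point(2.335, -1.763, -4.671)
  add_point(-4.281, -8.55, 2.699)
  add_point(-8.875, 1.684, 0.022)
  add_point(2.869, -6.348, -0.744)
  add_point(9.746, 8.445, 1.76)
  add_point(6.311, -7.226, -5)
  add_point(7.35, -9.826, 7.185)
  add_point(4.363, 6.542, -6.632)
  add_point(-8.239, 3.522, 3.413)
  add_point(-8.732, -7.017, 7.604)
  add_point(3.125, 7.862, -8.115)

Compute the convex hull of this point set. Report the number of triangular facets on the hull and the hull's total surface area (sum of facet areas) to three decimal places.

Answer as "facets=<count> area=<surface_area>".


facets=18 area=1351.322

Points on the hull: [0, 1, 2, 3, 8, 11, 12, 13, 14, 16, 17] (11 of 18).

Area of each hull facet:
  f1: (p1, p13, p11) → 184.7232
  f2: (p16, p1, p0) → 123.3717
  f3: (p16, p1, p13) → 111.0673
  f4: (p12, p13, p11) → 106.4572
  f5: (p17, p12, p0) → 103.0192
  f6: (p2, p16, p0) → 79.7108
  f7: (p2, p12, p0) → 87.3689
  f8: (p2, p12, p13) → 88.1376
  f9: (p14, p12, p11) → 71.0462
  f10: (p14, p17, p11) → 8.4928
  f11: (p14, p17, p12) → 11.6597
  f12: (p3, p1, p11) → 144.2174
  f13: (p3, p17, p11) → 36.8203
  f14: (p3, p1, p0) → 68.6150
  f15: (p3, p17, p0) → 21.0883
  f16: (p8, p16, p13) → 39.5343
  f17: (p8, p2, p13) → 39.1789
  f18: (p8, p2, p16) → 26.8129
Σ area = 1351.322

Euler: V−E+F = 11−27+18 = 2.


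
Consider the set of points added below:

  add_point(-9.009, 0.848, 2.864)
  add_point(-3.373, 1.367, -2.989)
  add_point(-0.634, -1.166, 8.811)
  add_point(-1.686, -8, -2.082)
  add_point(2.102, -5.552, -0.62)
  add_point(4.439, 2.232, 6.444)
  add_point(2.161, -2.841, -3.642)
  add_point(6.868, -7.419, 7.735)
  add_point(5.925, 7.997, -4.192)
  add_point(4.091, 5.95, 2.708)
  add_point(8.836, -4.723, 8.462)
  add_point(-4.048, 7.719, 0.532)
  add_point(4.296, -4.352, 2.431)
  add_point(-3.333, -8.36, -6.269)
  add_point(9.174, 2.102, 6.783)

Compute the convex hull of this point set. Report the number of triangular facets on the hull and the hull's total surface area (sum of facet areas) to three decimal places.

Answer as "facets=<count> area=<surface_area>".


Hull vertices (13/15): indices [0, 1, 2, 3, 5, 6, 7, 8, 9, 10, 11, 13, 14].

Facet areas (half cross-product norm):
  f1: (p2, p11, p0) → 45.4789
  f2: (p3, p13, p0) → 27.5946
  f3: (p3, p7, p13) → 9.8960
  f4: (p3, p2, p0) → 60.5382
  f5: (p3, p2, p7) → 58.9543
  f6: (p6, p8, p13) → 25.7997
  f7: (p6, p7, p13) → 51.7824
  f8: (p9, p8, p14) → 24.7321
  f9: (p9, p11, p8) → 31.9151
  f10: (p1, p8, p13) → 50.6795
  f11: (p1, p11, p8) → 38.7822
  f12: (p1, p13, p0) → 41.1667
  f13: (p1, p11, p0) → 27.7529
  f14: (p10, p2, p14) → 34.1069
  f15: (p10, p2, p7) → 16.7206
  f16: (p10, p8, p14) → 34.9782
  f17: (p10, p6, p8) → 80.1107
  f18: (p10, p6, p7) → 22.2862
  f19: (p5, p2, p14) → 10.5873
  f20: (p5, p2, p11) → 37.9817
  f21: (p5, p9, p14) → 12.4269
  f22: (p5, p9, p11) → 20.9771
Σ area = 765.248

Check V−E+F: 13 − 33 + 22 = 2.

facets=22 area=765.248


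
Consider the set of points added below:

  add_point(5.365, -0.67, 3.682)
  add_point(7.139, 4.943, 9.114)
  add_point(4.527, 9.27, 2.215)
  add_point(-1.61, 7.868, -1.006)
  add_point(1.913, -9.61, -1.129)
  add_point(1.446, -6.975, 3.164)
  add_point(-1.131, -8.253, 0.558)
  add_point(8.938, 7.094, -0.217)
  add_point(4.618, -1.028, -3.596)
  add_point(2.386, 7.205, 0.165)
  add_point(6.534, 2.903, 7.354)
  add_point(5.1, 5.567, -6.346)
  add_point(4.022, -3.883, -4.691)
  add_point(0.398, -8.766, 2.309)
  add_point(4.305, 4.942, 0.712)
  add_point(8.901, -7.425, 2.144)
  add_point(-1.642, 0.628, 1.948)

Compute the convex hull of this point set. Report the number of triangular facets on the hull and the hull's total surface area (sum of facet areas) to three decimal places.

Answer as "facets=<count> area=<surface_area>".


Extreme-point indices: [1, 2, 3, 4, 6, 7, 11, 12, 13, 15, 16] — 11 of 17 on the boundary.

Area of each hull facet:
  f1: (p13, p1, p16) → 57.4651
  f2: (p15, p1, p7) → 66.5151
  f3: (p15, p11, p7) → 54.2182
  f4: (p15, p13, p4) → 15.3898
  f5: (p15, p13, p1) → 61.5833
  f6: (p3, p1, p16) → 47.1322
  f7: (p6, p13, p16) → 10.6180
  f8: (p6, p13, p4) → 4.2817
  f9: (p6, p3, p16) → 18.2727
  f10: (p12, p15, p4) → 27.2423
  f11: (p12, p15, p11) → 39.3066
  f12: (p12, p6, p4) → 12.9910
  f13: (p12, p3, p11) → 42.7652
  f14: (p12, p6, p3) → 57.9121
  f15: (p2, p11, p7) → 20.2665
  f16: (p2, p3, p11) → 29.6280
  f17: (p2, p1, p7) → 23.3706
  f18: (p2, p3, p1) → 25.6000
Σ area = 614.558

Euler: V−E+F = 11−27+18 = 2.

facets=18 area=614.558


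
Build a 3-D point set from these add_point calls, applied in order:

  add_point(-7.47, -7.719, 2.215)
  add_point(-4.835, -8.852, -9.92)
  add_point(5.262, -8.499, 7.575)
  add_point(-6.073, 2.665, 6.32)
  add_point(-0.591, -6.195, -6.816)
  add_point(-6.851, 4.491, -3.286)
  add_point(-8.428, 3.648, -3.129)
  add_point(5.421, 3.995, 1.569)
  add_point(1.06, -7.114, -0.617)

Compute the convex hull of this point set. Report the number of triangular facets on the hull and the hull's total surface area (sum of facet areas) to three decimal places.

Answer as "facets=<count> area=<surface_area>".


Hull vertices (8/9): indices [0, 1, 2, 3, 4, 5, 6, 7].

Triangle areas on the boundary:
  f1: (p3, p2, p7) → 83.4608
  f2: (p5, p1, p6) → 13.0307
  f3: (p5, p3, p6) → 8.7566
  f4: (p5, p3, p7) → 58.1429
  f5: (p4, p2, p7) → 92.6647
  f6: (p4, p2, p1) → 33.7001
  f7: (p4, p5, p7) → 78.5851
  f8: (p4, p5, p1) → 37.3906
  f9: (p0, p2, p1) → 84.8960
  f10: (p0, p3, p2) → 76.2202
  f11: (p0, p1, p6) → 74.5456
  f12: (p0, p3, p6) → 52.7136
Σ area = 694.107

Check V−E+F: 8 − 18 + 12 = 2.

facets=12 area=694.107


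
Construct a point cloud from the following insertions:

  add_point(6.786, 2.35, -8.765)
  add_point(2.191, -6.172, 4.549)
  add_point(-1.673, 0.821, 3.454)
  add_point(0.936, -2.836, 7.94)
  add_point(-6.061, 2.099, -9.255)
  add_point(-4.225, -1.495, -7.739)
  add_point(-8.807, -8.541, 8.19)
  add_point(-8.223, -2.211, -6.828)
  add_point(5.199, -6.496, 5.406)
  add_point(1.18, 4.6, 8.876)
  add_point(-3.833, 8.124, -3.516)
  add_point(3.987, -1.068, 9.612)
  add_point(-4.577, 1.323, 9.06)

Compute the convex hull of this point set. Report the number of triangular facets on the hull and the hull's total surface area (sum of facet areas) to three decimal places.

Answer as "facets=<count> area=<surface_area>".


Extreme-point indices: [0, 4, 5, 6, 7, 8, 9, 10, 11, 12] — 10 of 13 on the boundary.

Area of each hull facet:
  f1: (p7, p10, p6) → 95.0218
  f2: (p8, p11, p6) → 49.5206
  f3: (p8, p11, p0) → 58.1141
  f4: (p8, p7, p6) → 113.3399
  f5: (p12, p10, p6) → 71.1507
  f6: (p12, p11, p6) → 47.5129
  f7: (p4, p10, p0) → 52.8759
  f8: (p4, p7, p10) → 21.6687
  f9: (p9, p12, p10) → 45.1851
  f10: (p9, p12, p11) → 21.0604
  f11: (p9, p10, p0) → 90.9867
  f12: (p9, p11, p0) → 58.8592
  f13: (p5, p4, p0) → 25.1212
  f14: (p5, p4, p7) → 8.8115
  f15: (p5, p8, p0) → 92.5205
  f16: (p5, p8, p7) → 33.4539
Σ area = 885.203

Check V−E+F: 10 − 24 + 16 = 2.

facets=16 area=885.203


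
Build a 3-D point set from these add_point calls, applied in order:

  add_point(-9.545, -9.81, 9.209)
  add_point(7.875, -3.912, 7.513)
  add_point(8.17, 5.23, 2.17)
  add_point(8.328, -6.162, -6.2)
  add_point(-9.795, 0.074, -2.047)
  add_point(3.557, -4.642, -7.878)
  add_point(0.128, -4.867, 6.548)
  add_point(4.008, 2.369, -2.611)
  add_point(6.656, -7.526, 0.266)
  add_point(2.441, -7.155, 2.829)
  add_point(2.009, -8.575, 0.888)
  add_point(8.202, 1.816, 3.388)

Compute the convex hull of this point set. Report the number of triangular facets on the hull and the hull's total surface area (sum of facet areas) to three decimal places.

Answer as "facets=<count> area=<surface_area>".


facets=16 area=774.162

10 of the 12 inputs are extreme points: [0, 1, 2, 3, 4, 5, 7, 8, 10, 11].

Triangle areas on the boundary:
  f1: (p0, p2, p4) → 143.5251
  f2: (p1, p0, p2) → 91.7019
  f3: (p5, p0, p4) → 114.4468
  f4: (p11, p2, p3) → 21.2267
  f5: (p11, p1, p3) → 43.9657
  f6: (p11, p1, p2) → 3.6217
  f7: (p8, p1, p3) → 19.5250
  f8: (p8, p1, p0) → 74.0977
  f9: (p7, p2, p3) → 33.5009
  f10: (p7, p5, p3) → 23.1844
  f11: (p7, p2, p4) → 37.8319
  f12: (p7, p5, p4) → 60.7155
  f13: (p10, p8, p3) → 14.9806
  f14: (p10, p8, p0) → 16.5465
  f15: (p10, p5, p3) → 24.8209
  f16: (p10, p5, p0) → 50.4711
Σ area = 774.162

Euler: V−E+F = 10−24+16 = 2.


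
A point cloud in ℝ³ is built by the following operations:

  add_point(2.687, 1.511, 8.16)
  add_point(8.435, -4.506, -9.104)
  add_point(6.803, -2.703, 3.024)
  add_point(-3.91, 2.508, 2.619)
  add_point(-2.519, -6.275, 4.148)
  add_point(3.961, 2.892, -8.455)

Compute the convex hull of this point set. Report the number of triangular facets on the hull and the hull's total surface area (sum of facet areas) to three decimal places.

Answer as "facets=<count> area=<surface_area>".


Extreme-point indices: [0, 1, 2, 3, 4, 5] — 6 of 6 on the boundary.

Per-facet area ½‖(b−a)×(c−a)‖:
  f1: (p0, p4, p3) → 36.8323
  f2: (p2, p4, p1) → 61.1134
  f3: (p2, p0, p4) → 36.4619
  f4: (p5, p4, p3) → 61.1398
  f5: (p5, p4, p1) → 71.5423
  f6: (p5, p0, p3) → 58.7340
  f7: (p5, p2, p1) → 51.6915
  f8: (p5, p2, p0) → 49.7307
Σ area = 427.246

Euler characteristic 6−12+8 = 2 ✓

facets=8 area=427.246


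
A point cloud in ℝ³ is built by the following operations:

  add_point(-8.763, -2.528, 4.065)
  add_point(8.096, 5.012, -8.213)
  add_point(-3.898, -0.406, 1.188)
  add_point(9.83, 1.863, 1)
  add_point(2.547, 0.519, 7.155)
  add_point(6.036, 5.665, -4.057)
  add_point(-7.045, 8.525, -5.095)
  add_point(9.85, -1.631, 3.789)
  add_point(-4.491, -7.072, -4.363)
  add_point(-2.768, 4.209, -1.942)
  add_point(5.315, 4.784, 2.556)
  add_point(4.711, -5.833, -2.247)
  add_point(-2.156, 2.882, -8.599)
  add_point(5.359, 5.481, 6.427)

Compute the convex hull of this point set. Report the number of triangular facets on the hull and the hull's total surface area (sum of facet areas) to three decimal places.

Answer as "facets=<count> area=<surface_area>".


Hull vertices (11/14): indices [0, 1, 3, 4, 5, 6, 7, 8, 11, 12, 13].

Area of each hull facet:
  f1: (p8, p6, p0) → 73.8250
  f2: (p13, p6, p0) → 109.4897
  f3: (p11, p7, p0) → 67.8294
  f4: (p11, p8, p0) → 49.2906
  f5: (p11, p1, p7) → 55.9662
  f6: (p11, p1, p8) → 58.9743
  f7: (p12, p8, p6) → 43.1182
  f8: (p12, p1, p6) → 39.1080
  f9: (p12, p1, p8) → 53.7449
  f10: (p4, p7, p0) → 38.2701
  f11: (p4, p13, p0) → 26.7189
  f12: (p4, p13, p7) → 23.1235
  f13: (p3, p1, p7) → 12.3035
  f14: (p3, p13, p7) → 17.6355
  f15: (p3, p13, p1) → 35.9300
  f16: (p5, p1, p6) → 28.9718
  f17: (p5, p13, p6) → 70.5469
  f18: (p5, p13, p1) → 10.1417
Σ area = 814.988

Check V−E+F: 11 − 27 + 18 = 2.

facets=18 area=814.988


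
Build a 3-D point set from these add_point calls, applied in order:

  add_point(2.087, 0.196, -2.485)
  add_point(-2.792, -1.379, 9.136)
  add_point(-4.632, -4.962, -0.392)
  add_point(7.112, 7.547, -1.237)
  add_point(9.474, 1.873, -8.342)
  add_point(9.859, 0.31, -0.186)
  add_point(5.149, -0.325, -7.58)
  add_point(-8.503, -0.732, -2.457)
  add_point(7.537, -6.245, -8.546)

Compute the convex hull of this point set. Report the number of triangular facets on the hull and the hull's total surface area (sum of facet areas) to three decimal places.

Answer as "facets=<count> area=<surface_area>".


Hull vertices (8/9): indices [1, 2, 3, 4, 5, 6, 7, 8].

Triangle areas on the boundary:
  f1: (p1, p3, p7) → 103.6254
  f2: (p1, p3, p5) → 61.4042
  f3: (p8, p1, p5) → 83.8653
  f4: (p6, p8, p7) → 43.6881
  f5: (p4, p3, p5) → 30.7367
  f6: (p4, p8, p5) → 34.3188
  f7: (p4, p6, p8) → 15.8230
  f8: (p4, p3, p7) → 82.6853
  f9: (p4, p6, p7) → 16.2477
  f10: (p2, p1, p7) → 30.9793
  f11: (p2, p8, p7) → 41.0992
  f12: (p2, p8, p1) → 69.9089
Σ area = 614.382

Check V−E+F: 8 − 18 + 12 = 2.

facets=12 area=614.382


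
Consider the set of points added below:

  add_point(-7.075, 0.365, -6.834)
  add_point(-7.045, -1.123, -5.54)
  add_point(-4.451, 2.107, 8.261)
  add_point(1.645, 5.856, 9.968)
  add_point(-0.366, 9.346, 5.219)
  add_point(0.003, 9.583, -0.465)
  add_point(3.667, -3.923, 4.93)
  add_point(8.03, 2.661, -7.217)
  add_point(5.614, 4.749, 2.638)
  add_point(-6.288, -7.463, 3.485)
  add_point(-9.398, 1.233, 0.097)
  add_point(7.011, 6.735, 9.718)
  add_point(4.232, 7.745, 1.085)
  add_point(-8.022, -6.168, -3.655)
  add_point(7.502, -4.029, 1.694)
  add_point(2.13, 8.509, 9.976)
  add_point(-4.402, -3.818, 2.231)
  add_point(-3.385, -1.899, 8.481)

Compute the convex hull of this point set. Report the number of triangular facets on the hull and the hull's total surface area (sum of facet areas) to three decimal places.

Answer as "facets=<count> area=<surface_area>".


facets=26 area=911.153

Extreme-point indices: [0, 2, 3, 4, 5, 6, 7, 9, 10, 11, 12, 13, 14, 15, 17] — 15 of 18 on the boundary.

Triangle areas on the boundary:
  f1: (p13, p9, p10) → 30.4891
  f2: (p13, p14, p7) → 91.4965
  f3: (p13, p14, p9) → 53.3281
  f4: (p2, p9, p10) → 43.6914
  f5: (p0, p13, p10) → 25.3200
  f6: (p0, p13, p7) → 53.8694
  f7: (p0, p5, p10) → 45.3945
  f8: (p0, p5, p7) → 79.4346
  f9: (p4, p5, p10) → 35.6156
  f10: (p4, p5, p15) → 8.1877
  f11: (p4, p2, p10) → 42.4145
  f12: (p4, p2, p15) → 23.5002
  f13: (p12, p5, p7) → 24.6319
  f14: (p17, p2, p9) → 13.9768
  f15: (p11, p14, p7) → 74.9336
  f16: (p11, p5, p15) → 27.4271
  f17: (p11, p12, p5) → 17.6223
  f18: (p11, p12, p7) → 38.5970
  f19: (p3, p2, p15) → 7.5315
  f20: (p3, p17, p2) → 14.7180
  f21: (p3, p11, p15) → 6.9135
  f22: (p3, p11, p17) → 19.2295
  f23: (p6, p11, p14) → 30.4391
  f24: (p6, p11, p17) → 48.9591
  f25: (p6, p14, p9) → 21.0198
  f26: (p6, p17, p9) → 32.4120
Σ area = 911.153

Check V−E+F: 15 − 39 + 26 = 2.


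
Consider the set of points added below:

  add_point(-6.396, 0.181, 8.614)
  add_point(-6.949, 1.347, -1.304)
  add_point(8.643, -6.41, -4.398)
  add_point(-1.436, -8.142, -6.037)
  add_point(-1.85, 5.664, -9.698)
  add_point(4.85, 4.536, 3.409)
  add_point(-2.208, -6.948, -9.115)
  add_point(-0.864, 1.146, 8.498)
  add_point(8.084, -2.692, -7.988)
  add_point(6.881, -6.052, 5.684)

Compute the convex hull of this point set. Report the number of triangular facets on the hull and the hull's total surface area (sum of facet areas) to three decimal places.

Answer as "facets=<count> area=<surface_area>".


Extreme-point indices: [0, 1, 2, 3, 4, 5, 6, 7, 8, 9] — 10 of 10 on the boundary.

Per-facet area ½‖(b−a)×(c−a)‖:
  f1: (p6, p4, p1) → 60.4568
  f2: (p6, p3, p2) → 16.7141
  f3: (p8, p5, p2) → 35.5494
  f4: (p8, p5, p4) → 83.1904
  f5: (p8, p6, p2) → 28.9399
  f6: (p8, p6, p4) → 64.7596
  f7: (p9, p3, p2) → 53.0337
  f8: (p9, p5, p2) → 55.8809
  f9: (p0, p9, p3) → 103.9355
  f10: (p0, p6, p1) → 52.4085
  f11: (p0, p6, p3) → 25.3240
  f12: (p0, p4, p1) → 32.4380
  f13: (p0, p5, p4) → 96.9525
  f14: (p7, p9, p5) → 42.4763
  f15: (p7, p0, p5) → 15.4221
  f16: (p7, p0, p9) → 24.8215
Σ area = 792.303

Check V−E+F: 10 − 24 + 16 = 2.

facets=16 area=792.303


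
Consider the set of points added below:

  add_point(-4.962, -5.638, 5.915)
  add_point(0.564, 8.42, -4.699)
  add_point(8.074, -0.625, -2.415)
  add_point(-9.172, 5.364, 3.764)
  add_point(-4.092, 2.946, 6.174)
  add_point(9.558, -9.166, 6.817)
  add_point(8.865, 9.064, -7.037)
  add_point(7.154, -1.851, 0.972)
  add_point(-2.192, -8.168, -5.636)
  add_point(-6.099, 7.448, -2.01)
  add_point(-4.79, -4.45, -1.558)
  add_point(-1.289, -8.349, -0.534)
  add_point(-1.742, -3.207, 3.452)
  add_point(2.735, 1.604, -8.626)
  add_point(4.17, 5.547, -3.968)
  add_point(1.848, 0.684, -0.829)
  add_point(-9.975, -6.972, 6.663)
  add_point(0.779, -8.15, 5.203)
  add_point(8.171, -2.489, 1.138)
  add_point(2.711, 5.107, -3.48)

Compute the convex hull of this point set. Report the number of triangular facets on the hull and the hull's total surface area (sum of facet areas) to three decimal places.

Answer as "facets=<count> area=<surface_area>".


facets=18 area=1010.867

11 of the 20 inputs are extreme points: [1, 2, 3, 4, 5, 6, 8, 9, 11, 13, 16].

Area of each hull facet:
  f1: (p4, p5, p16) → 103.4503
  f2: (p4, p6, p5) → 171.5865
  f3: (p2, p6, p5) → 28.0377
  f4: (p2, p13, p6) → 39.4482
  f5: (p2, p8, p5) → 82.6337
  f6: (p2, p8, p13) → 47.6341
  f7: (p11, p5, p16) → 71.5155
  f8: (p11, p8, p16) → 25.7469
  f9: (p11, p8, p5) → 24.4007
  f10: (p9, p8, p13) → 70.7729
  f11: (p9, p8, p16) → 111.0085
  f12: (p3, p4, p16) → 35.2423
  f13: (p3, p9, p16) → 37.3514
  f14: (p3, p4, p6) → 58.8668
  f15: (p1, p13, p6) → 33.3910
  f16: (p1, p9, p13) → 28.1171
  f17: (p1, p3, p6) → 25.6065
  f18: (p1, p3, p9) → 16.0574
Σ area = 1010.867

Check V−E+F: 11 − 27 + 18 = 2.


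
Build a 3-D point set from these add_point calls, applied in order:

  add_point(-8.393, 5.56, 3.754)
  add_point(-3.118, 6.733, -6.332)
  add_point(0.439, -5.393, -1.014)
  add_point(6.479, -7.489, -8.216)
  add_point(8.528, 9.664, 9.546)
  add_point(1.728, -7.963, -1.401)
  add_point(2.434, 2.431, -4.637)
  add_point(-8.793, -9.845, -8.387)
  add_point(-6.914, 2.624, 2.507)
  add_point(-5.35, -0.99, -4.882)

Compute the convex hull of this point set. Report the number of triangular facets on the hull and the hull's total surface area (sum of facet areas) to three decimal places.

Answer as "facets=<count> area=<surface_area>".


facets=12 area=904.823

Hull vertices (8/10): indices [0, 1, 3, 4, 5, 6, 7, 8].

Facet areas (half cross-product norm):
  f1: (p1, p0, p7) → 99.9146
  f2: (p1, p0, p4) → 103.4576
  f3: (p3, p1, p7) → 120.8691
  f4: (p5, p3, p7) → 53.0994
  f5: (p5, p3, p4) → 89.2485
  f6: (p6, p1, p4) → 60.1152
  f7: (p6, p3, p4) → 82.9133
  f8: (p6, p3, p1) → 28.1569
  f9: (p8, p0, p4) → 32.1305
  f10: (p8, p5, p4) → 129.6297
  f11: (p8, p0, p7) → 17.2101
  f12: (p8, p5, p7) → 88.0780
Σ area = 904.823

Check V−E+F: 8 − 18 + 12 = 2.


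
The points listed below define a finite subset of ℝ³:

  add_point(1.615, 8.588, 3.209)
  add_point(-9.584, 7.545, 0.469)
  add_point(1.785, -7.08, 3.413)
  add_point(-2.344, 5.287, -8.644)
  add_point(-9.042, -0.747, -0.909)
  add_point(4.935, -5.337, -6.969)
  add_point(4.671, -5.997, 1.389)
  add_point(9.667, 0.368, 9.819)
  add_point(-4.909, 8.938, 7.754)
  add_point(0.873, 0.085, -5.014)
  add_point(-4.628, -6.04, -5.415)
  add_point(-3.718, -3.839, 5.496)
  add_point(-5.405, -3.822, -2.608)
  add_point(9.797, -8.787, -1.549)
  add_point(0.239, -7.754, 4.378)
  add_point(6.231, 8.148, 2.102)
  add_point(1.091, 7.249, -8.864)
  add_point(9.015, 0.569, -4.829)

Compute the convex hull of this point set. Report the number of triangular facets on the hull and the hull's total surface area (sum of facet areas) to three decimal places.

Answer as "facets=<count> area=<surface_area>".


14 of the 18 inputs are extreme points: [0, 1, 3, 4, 5, 7, 8, 10, 11, 13, 14, 15, 16, 17].

Area of each hull facet:
  f1: (p14, p7, p13) → 72.5954
  f2: (p8, p15, p7) → 71.8712
  f3: (p8, p16, p1) → 61.4808
  f4: (p10, p14, p13) → 62.3169
  f5: (p17, p15, p16) → 54.7856
  f6: (p17, p7, p13) → 68.4172
  f7: (p17, p15, p7) → 60.6368
  f8: (p11, p14, p7) → 38.5542
  f9: (p11, p8, p7) → 92.6414
  f10: (p11, p10, p14) → 30.5126
  f11: (p0, p15, p16) → 28.4011
  f12: (p0, p8, p16) → 40.8279
  f13: (p0, p8, p15) → 6.9543
  f14: (p3, p16, p1) → 20.6318
  f15: (p5, p10, p13) → 34.8387
  f16: (p5, p17, p13) → 29.6649
  f17: (p5, p17, p16) → 41.6466
  f18: (p5, p3, p16) → 25.6568
  f19: (p5, p3, p10) → 55.6102
  f20: (p4, p11, p10) → 36.1613
  f21: (p4, p3, p1) → 46.7267
  f22: (p4, p3, p10) → 46.1308
  f23: (p4, p8, p1) → 35.6743
  f24: (p4, p11, p8) → 55.7107
Σ area = 1118.448

Euler characteristic 14−36+24 = 2 ✓

facets=24 area=1118.448


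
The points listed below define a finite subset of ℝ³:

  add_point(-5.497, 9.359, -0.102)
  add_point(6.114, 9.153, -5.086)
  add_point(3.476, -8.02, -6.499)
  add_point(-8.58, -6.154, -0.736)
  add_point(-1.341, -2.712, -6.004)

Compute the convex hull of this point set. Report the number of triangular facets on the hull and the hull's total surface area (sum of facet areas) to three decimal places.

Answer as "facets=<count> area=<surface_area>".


Points on the hull: [0, 1, 2, 3, 4] (5 of 5).

Facet areas (half cross-product norm):
  f1: (p2, p1, p3) → 117.5225
  f2: (p0, p1, p3) → 98.9282
  f3: (p4, p2, p3) → 33.0928
  f4: (p4, p0, p3) → 66.7348
  f5: (p4, p2, p1) → 48.5348
  f6: (p4, p0, p1) → 79.3181
Σ area = 444.131

Euler characteristic 5−9+6 = 2 ✓

facets=6 area=444.131


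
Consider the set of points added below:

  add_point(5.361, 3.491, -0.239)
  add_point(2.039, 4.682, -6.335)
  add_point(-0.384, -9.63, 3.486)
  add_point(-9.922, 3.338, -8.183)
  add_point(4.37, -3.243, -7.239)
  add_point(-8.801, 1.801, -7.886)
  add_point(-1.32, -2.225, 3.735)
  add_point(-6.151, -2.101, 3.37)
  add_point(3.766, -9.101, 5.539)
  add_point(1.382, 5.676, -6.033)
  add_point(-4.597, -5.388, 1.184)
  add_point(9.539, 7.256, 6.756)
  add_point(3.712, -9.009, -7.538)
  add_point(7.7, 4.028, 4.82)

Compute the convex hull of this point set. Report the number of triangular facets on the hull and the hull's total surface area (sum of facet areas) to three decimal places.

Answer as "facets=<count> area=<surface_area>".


11 of the 14 inputs are extreme points: [1, 2, 3, 4, 5, 7, 8, 9, 10, 11, 12].

Triangle areas on the boundary:
  f1: (p7, p11, p3) → 121.3963
  f2: (p9, p11, p3) → 64.8852
  f3: (p5, p12, p3) → 4.1485
  f4: (p8, p12, p11) → 113.4600
  f5: (p8, p12, p2) → 27.3122
  f6: (p8, p7, p11) → 103.6728
  f7: (p8, p7, p2) → 19.6599
  f8: (p4, p12, p3) → 43.5653
  f9: (p4, p12, p11) → 40.6137
  f10: (p10, p7, p2) → 11.1773
  f11: (p10, p12, p2) → 37.3385
  f12: (p10, p5, p12) → 76.9102
  f13: (p10, p7, p3) → 28.2324
  f14: (p10, p5, p3) → 7.4409
  f15: (p1, p9, p3) → 6.8643
  f16: (p1, p4, p3) → 49.9952
  f17: (p1, p9, p11) → 9.3730
  f18: (p1, p4, p11) → 63.1642
Σ area = 829.210

Check V−E+F: 11 − 27 + 18 = 2.

facets=18 area=829.210


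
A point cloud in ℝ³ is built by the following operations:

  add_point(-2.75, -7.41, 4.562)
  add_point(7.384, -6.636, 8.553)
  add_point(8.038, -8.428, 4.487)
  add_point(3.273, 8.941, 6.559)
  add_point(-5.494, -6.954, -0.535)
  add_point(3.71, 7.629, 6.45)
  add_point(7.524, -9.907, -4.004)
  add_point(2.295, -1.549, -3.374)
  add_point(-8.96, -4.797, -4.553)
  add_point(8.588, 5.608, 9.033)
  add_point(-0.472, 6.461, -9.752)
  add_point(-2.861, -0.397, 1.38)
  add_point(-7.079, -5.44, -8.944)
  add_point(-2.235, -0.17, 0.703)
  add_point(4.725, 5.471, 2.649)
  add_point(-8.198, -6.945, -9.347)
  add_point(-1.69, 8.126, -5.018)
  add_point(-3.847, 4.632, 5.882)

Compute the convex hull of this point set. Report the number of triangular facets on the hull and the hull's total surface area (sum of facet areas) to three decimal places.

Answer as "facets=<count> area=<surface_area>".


facets=20 area=1086.512

Points on the hull: [0, 1, 2, 3, 4, 6, 8, 9, 10, 15, 16, 17] (12 of 18).

Per-facet area ½‖(b−a)×(c−a)‖:
  f1: (p10, p6, p9) → 174.0635
  f2: (p3, p10, p9) → 50.7788
  f3: (p15, p10, p6) → 124.3226
  f4: (p2, p6, p9) → 56.3312
  f5: (p2, p1, p9) → 25.1198
  f6: (p16, p3, p10) → 20.8375
  f7: (p16, p15, p8) → 38.0835
  f8: (p16, p15, p10) → 39.5847
  f9: (p4, p15, p8) → 13.9712
  f10: (p17, p1, p9) → 77.9137
  f11: (p17, p3, p9) → 25.1892
  f12: (p17, p16, p8) → 79.8659
  f13: (p17, p16, p3) → 47.2451
  f14: (p0, p17, p1) → 66.3852
  f15: (p0, p2, p1) → 23.8968
  f16: (p0, p4, p8) → 6.0594
  f17: (p0, p17, p8) → 67.6752
  f18: (p0, p2, p6) → 46.7497
  f19: (p0, p15, p6) → 96.8413
  f20: (p0, p4, p15) → 5.5981
Σ area = 1086.512

Euler characteristic 12−30+20 = 2 ✓


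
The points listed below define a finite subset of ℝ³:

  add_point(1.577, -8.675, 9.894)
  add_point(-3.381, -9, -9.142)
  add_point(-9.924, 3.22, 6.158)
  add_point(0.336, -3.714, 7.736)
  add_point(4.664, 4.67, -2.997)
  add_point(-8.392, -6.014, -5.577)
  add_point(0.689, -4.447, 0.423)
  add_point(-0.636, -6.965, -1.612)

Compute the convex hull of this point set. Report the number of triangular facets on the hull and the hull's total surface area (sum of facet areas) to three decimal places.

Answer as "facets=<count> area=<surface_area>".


Hull vertices (6/8): indices [0, 1, 2, 3, 4, 5].

Facet areas (half cross-product norm):
  f1: (p1, p0, p4) → 146.6083
  f2: (p5, p4, p2) → 115.9340
  f3: (p5, p1, p4) → 57.0542
  f4: (p5, p0, p2) → 120.2487
  f5: (p5, p1, p0) → 63.5497
  f6: (p3, p4, p2) → 87.8705
  f7: (p3, p0, p2) → 23.7018
  f8: (p3, p0, p4) → 26.2931
Σ area = 641.260

Euler characteristic 6−12+8 = 2 ✓

facets=8 area=641.260


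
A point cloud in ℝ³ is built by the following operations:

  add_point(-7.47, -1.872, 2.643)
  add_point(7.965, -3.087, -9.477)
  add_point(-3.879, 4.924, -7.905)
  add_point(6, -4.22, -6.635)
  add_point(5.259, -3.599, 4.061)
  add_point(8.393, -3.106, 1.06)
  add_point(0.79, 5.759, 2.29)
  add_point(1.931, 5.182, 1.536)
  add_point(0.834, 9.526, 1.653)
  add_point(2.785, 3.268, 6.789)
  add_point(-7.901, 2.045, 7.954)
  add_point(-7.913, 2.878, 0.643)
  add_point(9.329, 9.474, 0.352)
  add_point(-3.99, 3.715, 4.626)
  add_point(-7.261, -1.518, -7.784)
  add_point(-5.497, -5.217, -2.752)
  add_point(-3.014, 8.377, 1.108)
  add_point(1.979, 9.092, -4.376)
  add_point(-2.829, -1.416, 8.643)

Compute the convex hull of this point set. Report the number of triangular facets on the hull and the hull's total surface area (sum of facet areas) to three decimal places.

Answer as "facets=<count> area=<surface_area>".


facets=28 area=926.020

16 of the 19 inputs are extreme points: [0, 1, 2, 3, 4, 5, 8, 9, 10, 11, 12, 14, 15, 16, 17, 18].

Area of each hull facet:
  f1: (p5, p1, p12) → 66.5205
  f2: (p16, p2, p11) → 33.0227
  f3: (p16, p10, p11) → 27.1441
  f4: (p17, p1, p12) → 62.9517
  f5: (p17, p2, p1) → 55.5561
  f6: (p17, p16, p2) → 29.1337
  f7: (p9, p10, p18) → 22.6465
  f8: (p9, p5, p12) → 54.1329
  f9: (p14, p2, p1) → 52.0292
  f10: (p14, p15, p1) → 48.4900
  f11: (p14, p2, p11) → 32.3126
  f12: (p0, p10, p18) → 19.5175
  f13: (p0, p15, p18) → 22.0210
  f14: (p0, p14, p15) → 20.8172
  f15: (p0, p10, p11) → 16.6093
  f16: (p0, p14, p11) → 24.5464
  f17: (p3, p15, p1) → 13.7127
  f18: (p3, p5, p1) → 12.4706
  f19: (p8, p17, p12) → 24.9297
  f20: (p8, p17, p16) → 12.4624
  f21: (p8, p16, p10) → 18.1731
  f22: (p8, p9, p12) → 35.4176
  f23: (p8, p9, p10) → 44.9017
  f24: (p4, p9, p18) → 28.6348
  f25: (p4, p9, p5) → 15.8140
  f26: (p4, p15, p18) → 55.4291
  f27: (p4, p3, p15) → 60.5305
  f28: (p4, p3, p5) → 16.0920
Σ area = 926.020

Euler characteristic 16−42+28 = 2 ✓


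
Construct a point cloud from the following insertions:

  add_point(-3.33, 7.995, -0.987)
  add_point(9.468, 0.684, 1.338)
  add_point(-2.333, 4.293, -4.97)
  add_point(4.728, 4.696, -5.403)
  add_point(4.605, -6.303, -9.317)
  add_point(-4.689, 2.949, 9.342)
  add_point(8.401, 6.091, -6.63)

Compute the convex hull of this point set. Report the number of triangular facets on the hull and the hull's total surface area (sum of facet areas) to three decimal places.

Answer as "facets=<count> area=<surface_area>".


facets=8 area=536.308

6 of the 7 inputs are extreme points: [0, 1, 2, 4, 5, 6].

Per-facet area ½‖(b−a)×(c−a)‖:
  f1: (p4, p1, p5) → 110.7998
  f2: (p6, p1, p5) → 77.4278
  f3: (p6, p0, p5) → 68.9511
  f4: (p6, p4, p1) → 60.6670
  f5: (p2, p4, p5) → 92.0738
  f6: (p2, p0, p5) → 29.6994
  f7: (p2, p6, p4) → 66.7270
  f8: (p2, p6, p0) → 29.9620
Σ area = 536.308

Euler: V−E+F = 6−12+8 = 2.


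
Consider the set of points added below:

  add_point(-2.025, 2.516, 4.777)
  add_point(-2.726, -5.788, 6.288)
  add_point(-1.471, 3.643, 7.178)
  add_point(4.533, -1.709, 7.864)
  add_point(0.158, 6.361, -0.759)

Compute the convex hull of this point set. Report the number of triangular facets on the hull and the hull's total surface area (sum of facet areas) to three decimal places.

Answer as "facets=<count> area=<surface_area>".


facets=6 area=160.713

5 of the 5 inputs are extreme points: [0, 1, 2, 3, 4].

Area of each hull facet:
  f1: (p4, p3, p1) → 53.0022
  f2: (p0, p4, p1) → 21.5140
  f3: (p2, p3, p1) → 32.2424
  f4: (p2, p0, p1) → 11.0589
  f5: (p2, p4, p3) → 34.1138
  f6: (p2, p0, p4) → 8.7819
Σ area = 160.713

Check V−E+F: 5 − 9 + 6 = 2.


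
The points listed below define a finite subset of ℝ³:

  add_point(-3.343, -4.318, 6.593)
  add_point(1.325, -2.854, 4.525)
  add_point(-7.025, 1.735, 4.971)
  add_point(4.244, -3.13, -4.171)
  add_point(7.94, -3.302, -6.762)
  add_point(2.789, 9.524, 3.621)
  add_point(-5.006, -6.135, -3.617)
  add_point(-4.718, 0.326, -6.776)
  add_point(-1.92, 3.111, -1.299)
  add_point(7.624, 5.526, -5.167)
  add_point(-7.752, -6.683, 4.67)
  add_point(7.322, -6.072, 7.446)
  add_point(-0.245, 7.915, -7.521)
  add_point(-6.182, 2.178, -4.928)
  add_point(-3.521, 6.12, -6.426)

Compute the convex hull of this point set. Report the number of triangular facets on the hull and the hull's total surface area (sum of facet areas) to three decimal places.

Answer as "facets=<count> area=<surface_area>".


facets=20 area=880.042

12 of the 15 inputs are extreme points: [0, 2, 4, 5, 6, 7, 9, 10, 11, 12, 13, 14].

Area of each hull facet:
  f1: (p0, p11, p10) → 18.6792
  f2: (p0, p11, p5) → 81.3810
  f3: (p6, p11, p10) → 66.4339
  f4: (p6, p11, p4) → 93.9145
  f5: (p2, p14, p5) → 68.1667
  f6: (p2, p0, p10) → 19.3155
  f7: (p2, p0, p5) → 45.3181
  f8: (p9, p11, p4) → 65.0239
  f9: (p9, p11, p5) → 86.4499
  f10: (p13, p6, p10) → 36.6619
  f11: (p13, p2, p10) → 42.0342
  f12: (p13, p2, p14) → 22.9395
  f13: (p7, p6, p4) → 46.3386
  f14: (p7, p13, p14) → 7.4680
  f15: (p7, p13, p6) → 10.4054
  f16: (p12, p14, p5) → 22.6909
  f17: (p12, p9, p5) → 44.1777
  f18: (p12, p9, p4) → 37.0908
  f19: (p12, p7, p4) → 56.3600
  f20: (p12, p7, p14) → 9.1923
Σ area = 880.042

Euler characteristic 12−30+20 = 2 ✓


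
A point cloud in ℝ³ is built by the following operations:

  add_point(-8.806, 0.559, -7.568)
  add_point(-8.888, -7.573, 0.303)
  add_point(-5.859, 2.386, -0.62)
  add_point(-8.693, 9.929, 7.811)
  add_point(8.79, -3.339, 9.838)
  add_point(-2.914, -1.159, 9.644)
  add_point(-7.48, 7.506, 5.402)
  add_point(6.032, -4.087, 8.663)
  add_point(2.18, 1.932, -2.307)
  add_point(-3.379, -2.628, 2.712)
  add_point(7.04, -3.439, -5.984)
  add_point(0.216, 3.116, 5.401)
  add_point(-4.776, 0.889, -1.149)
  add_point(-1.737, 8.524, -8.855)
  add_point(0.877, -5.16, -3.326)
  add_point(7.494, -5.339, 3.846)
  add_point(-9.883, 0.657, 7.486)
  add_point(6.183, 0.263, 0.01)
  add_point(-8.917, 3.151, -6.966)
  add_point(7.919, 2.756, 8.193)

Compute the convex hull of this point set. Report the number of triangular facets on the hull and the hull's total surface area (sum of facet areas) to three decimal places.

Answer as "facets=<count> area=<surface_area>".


facets=22 area=1126.793

13 of the 20 inputs are extreme points: [0, 1, 3, 4, 5, 7, 10, 13, 14, 15, 16, 18, 19].

Area of each hull facet:
  f1: (p5, p3, p16) → 34.9416
  f2: (p5, p3, p4) → 59.4705
  f3: (p5, p7, p4) → 10.0010
  f4: (p5, p1, p16) → 41.1094
  f5: (p5, p7, p1) → 59.2580
  f6: (p19, p3, p4) → 49.6081
  f7: (p19, p3, p13) → 152.6862
  f8: (p19, p10, p4) → 48.9029
  f9: (p19, p10, p13) → 116.3888
  f10: (p18, p3, p13) → 74.3313
  f11: (p18, p3, p16) → 68.0370
  f12: (p15, p7, p1) → 43.8086
  f13: (p15, p10, p4) → 16.3976
  f14: (p15, p7, p4) → 7.9106
  f15: (p0, p10, p13) → 78.9247
  f16: (p0, p18, p13) → 10.6293
  f17: (p0, p10, p1) → 90.3097
  f18: (p0, p1, p16) → 61.8571
  f19: (p0, p18, p16) → 19.5367
  f20: (p14, p10, p1) → 2.0406
  f21: (p14, p15, p1) → 48.5701
  f22: (p14, p15, p10) → 32.0731
Σ area = 1126.793

Euler: V−E+F = 13−33+22 = 2.


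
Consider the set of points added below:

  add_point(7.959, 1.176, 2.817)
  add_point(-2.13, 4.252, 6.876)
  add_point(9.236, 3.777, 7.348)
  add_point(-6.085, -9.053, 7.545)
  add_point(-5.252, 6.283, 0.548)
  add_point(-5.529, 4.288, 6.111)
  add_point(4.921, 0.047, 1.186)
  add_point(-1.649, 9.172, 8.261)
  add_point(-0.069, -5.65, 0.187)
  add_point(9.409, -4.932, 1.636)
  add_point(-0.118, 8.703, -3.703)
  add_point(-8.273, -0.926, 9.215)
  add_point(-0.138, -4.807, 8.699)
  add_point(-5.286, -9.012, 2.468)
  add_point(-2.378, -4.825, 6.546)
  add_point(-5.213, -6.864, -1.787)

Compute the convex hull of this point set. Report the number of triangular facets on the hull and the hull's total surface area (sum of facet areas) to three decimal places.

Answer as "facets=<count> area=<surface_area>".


facets=20 area=834.040

Hull vertices (12/16): indices [0, 2, 3, 4, 5, 7, 9, 10, 11, 12, 13, 15].

Facet areas (half cross-product norm):
  f1: (p15, p10, p9) → 114.8267
  f2: (p2, p10, p7) → 71.9692
  f3: (p5, p7, p11) → 16.3092
  f4: (p13, p15, p9) → 35.7848
  f5: (p3, p13, p9) → 38.4126
  f6: (p3, p15, p11) → 41.2927
  f7: (p3, p13, p15) → 5.6406
  f8: (p12, p7, p11) → 54.1549
  f9: (p12, p2, p7) → 72.4661
  f10: (p12, p3, p11) → 29.4985
  f11: (p12, p2, p9) → 57.9824
  f12: (p12, p3, p9) → 36.7627
  f13: (p0, p10, p9) → 32.4417
  f14: (p0, p2, p9) → 14.1817
  f15: (p0, p2, p10) → 32.9557
  f16: (p4, p15, p10) → 46.0850
  f17: (p4, p10, p7) → 31.6651
  f18: (p4, p5, p7) → 19.5091
  f19: (p4, p15, p11) → 68.4614
  f20: (p4, p5, p11) → 13.6398
Σ area = 834.040

Check V−E+F: 12 − 30 + 20 = 2.
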